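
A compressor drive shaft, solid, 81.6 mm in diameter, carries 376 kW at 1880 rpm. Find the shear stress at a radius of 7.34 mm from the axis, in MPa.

3.22 MPa

ω = 2π·1880/60 = 196.9 rad/s, so T = P/ω = 376×10³ / 196.9 = 1910 N·m.
J = πd⁴/32 = π(0.0816)⁴/32 = 4.353×10^-6 m⁴.
Shear stress varies linearly with radius: τ = T·r/J = 1910 × 0.00734 / 4.353×10^-6 = 3.221×10^6 Pa.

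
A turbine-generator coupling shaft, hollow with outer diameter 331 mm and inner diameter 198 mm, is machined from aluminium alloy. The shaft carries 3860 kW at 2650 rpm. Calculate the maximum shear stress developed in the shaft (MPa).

ω = 2π·2650/60 = 277.5 rad/s, so T = P/ω = 3860×10³ / 277.5 = 13910 N·m.
J = π(d_o⁴ − d_i⁴)/32 = π(0.331⁴ − 0.198⁴)/32 = 1.028×10^-3 m⁴.
τ_max = T·r/J = 13910 × 0.166 / 1.028×10^-3 = 2.240×10^6 Pa.

2.24 MPa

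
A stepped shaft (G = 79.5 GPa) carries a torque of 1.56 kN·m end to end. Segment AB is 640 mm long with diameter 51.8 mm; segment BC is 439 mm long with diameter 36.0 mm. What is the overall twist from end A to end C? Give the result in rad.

J_AB = π(0.0518)⁴/32 = 7.07×10^-7 m⁴; J_BC = π(0.0360)⁴/32 = 1.65×10^-7 m⁴.
θ = (T/G)·Σ L_i/J_i = (1560/79.5×10⁹)·(0.640/7.07×10^-7 + 0.439/1.65×10^-7) = 0.07001 rad.

0.0700 rad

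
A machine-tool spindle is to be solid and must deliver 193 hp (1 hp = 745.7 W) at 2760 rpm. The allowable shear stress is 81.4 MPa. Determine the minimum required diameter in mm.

31.5 mm

ω = 2π·2760/60 = 289.0 rad/s, so T = P/ω = 193×745.7 / 289.0 = 497.9 N·m.
For a solid shaft τ_max = 16T/(πd³), so d = (16T/(π τ_allow))^(1/3) = (16·497.9/(π·8.14×10^7))^(1/3) = 0.03147 m.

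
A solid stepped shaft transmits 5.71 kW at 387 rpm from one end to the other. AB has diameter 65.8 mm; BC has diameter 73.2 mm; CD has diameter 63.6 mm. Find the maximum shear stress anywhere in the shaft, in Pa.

2.79e6 Pa

ω = 2π·387/60 = 40.53 rad/s, so T = P/ω = 5.71×10³ / 40.53 = 140.9 N·m.
Under the same torque, τ_max = 16T/(πd³) is largest where d is smallest — segment CD (d = 63.6 mm).
τ_max = 16·140.9/(π·(0.0636)³) = 2.789×10^6 Pa.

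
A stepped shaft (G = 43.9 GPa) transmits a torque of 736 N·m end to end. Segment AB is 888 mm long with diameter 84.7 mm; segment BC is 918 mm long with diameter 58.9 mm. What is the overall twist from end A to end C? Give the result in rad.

J_AB = π(0.0847)⁴/32 = 5.05×10^-6 m⁴; J_BC = π(0.0589)⁴/32 = 1.18×10^-6 m⁴.
θ = (T/G)·Σ L_i/J_i = (736.0/43.9×10⁹)·(0.888/5.05×10^-6 + 0.918/1.18×10^-6) = 0.01597 rad.

0.0160 rad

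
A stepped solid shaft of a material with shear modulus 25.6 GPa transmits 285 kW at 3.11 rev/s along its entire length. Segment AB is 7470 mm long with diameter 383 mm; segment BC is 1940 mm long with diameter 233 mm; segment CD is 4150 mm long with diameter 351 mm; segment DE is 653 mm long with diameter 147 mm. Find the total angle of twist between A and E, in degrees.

ω = 2π·3.11 = 19.54 rad/s, so T = P/ω = 285×10³ / 19.54 = 14580 N·m.
J_AB = π(0.383)⁴/32 = 2.11×10^-3 m⁴; J_BC = π(0.233)⁴/32 = 2.89×10^-4 m⁴; J_CD = π(0.351)⁴/32 = 1.49×10^-3 m⁴; J_DE = π(0.147)⁴/32 = 4.58×10^-5 m⁴.
θ = (T/G)·Σ L_i/J_i = (14580/25.6×10⁹)·(7.47/2.11×10^-3 + 1.94/2.89×10^-4 + 4.15/1.49×10^-3 + 0.653/4.58×10^-5) = 0.01554 rad.

0.890°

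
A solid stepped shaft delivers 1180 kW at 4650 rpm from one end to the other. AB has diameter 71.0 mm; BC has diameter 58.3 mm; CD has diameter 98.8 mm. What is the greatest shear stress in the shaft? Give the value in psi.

9030 psi

ω = 2π·4650/60 = 486.9 rad/s, so T = P/ω = 1180×10³ / 486.9 = 2423 N·m.
Under the same torque, τ_max = 16T/(πd³) is largest where d is smallest — segment BC (d = 58.3 mm).
τ_max = 16·2423/(π·(0.0583)³) = 6.228×10^7 Pa.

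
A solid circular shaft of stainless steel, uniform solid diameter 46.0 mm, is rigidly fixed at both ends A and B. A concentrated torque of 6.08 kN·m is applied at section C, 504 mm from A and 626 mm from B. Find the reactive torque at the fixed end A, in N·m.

With uniform GJ and both ends fixed, compatibility θ_AC = θ_CB gives T_A·a = T_B·b, together with T_A + T_B = T₀.
T_A = T₀·b/(a+b) = 6080·626/1130 = 3368 N·m; T_B = 2712 N·m.

3370 N·m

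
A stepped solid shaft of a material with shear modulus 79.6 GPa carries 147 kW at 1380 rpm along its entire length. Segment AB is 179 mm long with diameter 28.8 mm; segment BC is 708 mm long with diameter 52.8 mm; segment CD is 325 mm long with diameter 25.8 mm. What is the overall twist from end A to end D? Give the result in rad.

ω = 2π·1380/60 = 144.5 rad/s, so T = P/ω = 147×10³ / 144.5 = 1017 N·m.
J_AB = π(0.0288)⁴/32 = 6.75×10^-8 m⁴; J_BC = π(0.0528)⁴/32 = 7.63×10^-7 m⁴; J_CD = π(0.0258)⁴/32 = 4.35×10^-8 m⁴.
θ = (T/G)·Σ L_i/J_i = (1017/79.6×10⁹)·(0.179/6.75×10^-8 + 0.708/7.63×10^-7 + 0.325/4.35×10^-8) = 0.1412 rad.

0.141 rad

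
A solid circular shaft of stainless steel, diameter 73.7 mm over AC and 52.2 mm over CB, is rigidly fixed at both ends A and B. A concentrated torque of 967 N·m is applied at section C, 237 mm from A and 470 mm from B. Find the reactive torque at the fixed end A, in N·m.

858 N·m

Compatibility: T_A·a/J_AC = T_B·b/J_CB with T_A + T_B = T₀.
J_AC = 2.90×10^-6 m⁴, J_CB = 7.29×10^-7 m⁴, so T_A = T₀·(J_AC/a)/((J_AC/a)+(J_CB/b)) = 858.1 N·m, T_B = 108.9 N·m.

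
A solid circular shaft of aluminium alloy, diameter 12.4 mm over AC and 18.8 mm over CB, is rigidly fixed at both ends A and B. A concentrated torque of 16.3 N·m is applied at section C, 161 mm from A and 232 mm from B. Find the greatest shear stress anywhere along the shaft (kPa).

Compatibility: T_A·a/J_AC = T_B·b/J_CB with T_A + T_B = T₀.
J_AC = 2.32×10^-9 m⁴, J_CB = 1.23×10^-8 m⁴, so T_A = T₀·(J_AC/a)/((J_AC/a)+(J_CB/b)) = 3.493 N·m, T_B = 12.81 N·m.
τ in each portion: τ_AC = 9.33×10^6 Pa, τ_CB = 9.82×10^6 Pa; maximum is in CB.
τ_max = T_CB·r/J = 12.81·0.00940/1.23×10^-8 = 9.816×10^6 Pa.

9820 kPa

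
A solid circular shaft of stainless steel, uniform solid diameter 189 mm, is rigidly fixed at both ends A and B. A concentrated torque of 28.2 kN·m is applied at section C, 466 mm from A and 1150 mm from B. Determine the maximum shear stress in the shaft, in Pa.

1.51e7 Pa

With uniform GJ and both ends fixed, compatibility θ_AC = θ_CB gives T_A·a = T_B·b, together with T_A + T_B = T₀.
T_A = T₀·b/(a+b) = 28200·1150/1616 = 20070 N·m; T_B = 8132 N·m.
τ in each portion: τ_AC = 1.51×10^7 Pa, τ_CB = 6.13×10^6 Pa; maximum is in AC.
τ_max = T_AC·r/J = 20070·0.0945/1.25×10^-4 = 1.514×10^7 Pa.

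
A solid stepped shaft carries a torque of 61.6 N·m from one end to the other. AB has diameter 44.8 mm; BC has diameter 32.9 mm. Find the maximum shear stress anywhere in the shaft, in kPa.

Under the same torque, τ_max = 16T/(πd³) is largest where d is smallest — segment BC (d = 32.9 mm).
τ_max = 16·61.60/(π·(0.0329)³) = 8.810×10^6 Pa.

8810 kPa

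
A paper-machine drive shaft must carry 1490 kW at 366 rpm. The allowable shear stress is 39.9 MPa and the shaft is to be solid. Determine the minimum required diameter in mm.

171 mm

ω = 2π·366/60 = 38.33 rad/s, so T = P/ω = 1490×10³ / 38.33 = 38880 N·m.
For a solid shaft τ_max = 16T/(πd³), so d = (16T/(π τ_allow))^(1/3) = (16·38880/(π·3.99×10^7))^(1/3) = 0.1706 m.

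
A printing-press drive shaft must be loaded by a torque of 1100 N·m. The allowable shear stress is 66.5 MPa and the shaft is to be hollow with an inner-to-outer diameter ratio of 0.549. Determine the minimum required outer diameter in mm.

For a hollow shaft with d_i/d_o = 0.549: τ_max = 16T/(π d_o³ (1−k⁴)), so d_o = [16T/(π τ_allow (1−k⁴))]^(1/3) = [16·1100/(π·6.65×10^7·0.9092)]^(1/3) = 0.04525 m.

45.3 mm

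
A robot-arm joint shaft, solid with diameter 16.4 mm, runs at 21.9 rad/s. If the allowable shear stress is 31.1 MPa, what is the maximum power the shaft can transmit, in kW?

0.590 kW

J = πd⁴/32 = π(0.0164)⁴/32 = 7.102×10^-9 m⁴.
T_max = τ_allow·J/r = 3.11×10^7 × 7.102×10^-9 / 0.00820 = 26.94 N·m.
ω = 21.9 rad/s, so P_max = T_max·ω = 589.9 W.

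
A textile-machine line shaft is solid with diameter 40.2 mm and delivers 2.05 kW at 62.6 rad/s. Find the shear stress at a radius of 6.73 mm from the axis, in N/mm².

ω = 62.6 rad/s, so T = P/ω = 2.05×10³ / 62.60 = 32.75 N·m.
J = πd⁴/32 = π(0.0402)⁴/32 = 2.564×10^-7 m⁴.
Shear stress varies linearly with radius: τ = T·r/J = 32.75 × 0.00673 / 2.564×10^-7 = 8.596×10^5 Pa.

0.860 N/mm²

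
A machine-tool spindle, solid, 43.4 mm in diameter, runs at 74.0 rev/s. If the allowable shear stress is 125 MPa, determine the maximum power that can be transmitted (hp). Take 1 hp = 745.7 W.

J = πd⁴/32 = π(0.0434)⁴/32 = 3.483×10^-7 m⁴.
T_max = τ_allow·J/r = 1.25×10^8 × 3.483×10^-7 / 0.0217 = 2006 N·m.
ω = 2π·74.0 = 465.0 rad/s, so P_max = T_max·ω = 9.329×10^5 W.

1250 hp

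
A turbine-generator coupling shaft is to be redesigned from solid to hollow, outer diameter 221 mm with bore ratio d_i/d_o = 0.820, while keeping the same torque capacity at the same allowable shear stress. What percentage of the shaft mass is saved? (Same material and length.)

Equal τ_max and T ⇒ the solid shaft needs d_s³ = d_o³(1−k⁴), so d_s = 221·(1−0.820⁴)^(1/3) = 180.8 mm.
Area ratio A_h/A_s = d_o²(1−k²)/d_s² = (1−k²)/(1−k⁴)^(2/3) = 0.4893.
Mass saving = 1 − 0.4893 = 51.1 %.

51.1 %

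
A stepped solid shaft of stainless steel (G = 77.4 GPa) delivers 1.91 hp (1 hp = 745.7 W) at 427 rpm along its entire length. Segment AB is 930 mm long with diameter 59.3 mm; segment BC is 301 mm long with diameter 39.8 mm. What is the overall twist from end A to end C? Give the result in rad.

ω = 2π·427/60 = 44.72 rad/s, so T = P/ω = 1.91×745.7 / 44.72 = 31.85 N·m.
J_AB = π(0.0593)⁴/32 = 1.21×10^-6 m⁴; J_BC = π(0.0398)⁴/32 = 2.46×10^-7 m⁴.
θ = (T/G)·Σ L_i/J_i = (31.85/77.4×10⁹)·(0.930/1.21×10^-6 + 0.301/2.46×10^-7) = 8.181×10^-4 rad.

8.18e-4 rad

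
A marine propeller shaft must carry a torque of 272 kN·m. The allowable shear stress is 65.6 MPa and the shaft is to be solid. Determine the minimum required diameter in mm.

276 mm

For a solid shaft τ_max = 16T/(πd³), so d = (16T/(π τ_allow))^(1/3) = (16·272000/(π·6.56×10^7))^(1/3) = 0.2764 m.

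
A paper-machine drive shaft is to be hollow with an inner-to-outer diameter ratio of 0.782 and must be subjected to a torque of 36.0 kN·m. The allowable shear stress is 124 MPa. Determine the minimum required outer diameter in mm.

For a hollow shaft with d_i/d_o = 0.782: τ_max = 16T/(π d_o³ (1−k⁴)), so d_o = [16T/(π τ_allow (1−k⁴))]^(1/3) = [16·36000/(π·1.24×10^8·0.6260)]^(1/3) = 0.1332 m.

133 mm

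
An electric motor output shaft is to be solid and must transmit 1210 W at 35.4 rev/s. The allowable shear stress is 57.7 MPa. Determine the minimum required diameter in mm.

7.83 mm

ω = 2π·35.4 = 222.4 rad/s, so T = P/ω = 1210 / 222.4 = 5.440 N·m.
For a solid shaft τ_max = 16T/(πd³), so d = (16T/(π τ_allow))^(1/3) = (16·5.440/(π·5.77×10^7))^(1/3) = 0.007831 m.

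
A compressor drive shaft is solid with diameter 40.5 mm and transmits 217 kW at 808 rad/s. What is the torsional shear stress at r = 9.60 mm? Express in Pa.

9.76e6 Pa

ω = 808 rad/s, so T = P/ω = 217×10³ / 808.0 = 268.6 N·m.
J = πd⁴/32 = π(0.0405)⁴/32 = 2.641×10^-7 m⁴.
Shear stress varies linearly with radius: τ = T·r/J = 268.6 × 0.00960 / 2.641×10^-7 = 9.761×10^6 Pa.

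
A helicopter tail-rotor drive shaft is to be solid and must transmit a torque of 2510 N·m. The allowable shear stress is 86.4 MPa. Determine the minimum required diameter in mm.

For a solid shaft τ_max = 16T/(πd³), so d = (16T/(π τ_allow))^(1/3) = (16·2510/(π·8.64×10^7))^(1/3) = 0.05289 m.

52.9 mm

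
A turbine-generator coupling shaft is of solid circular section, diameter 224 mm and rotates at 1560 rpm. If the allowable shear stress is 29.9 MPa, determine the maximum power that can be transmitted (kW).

J = πd⁴/32 = π(0.224)⁴/32 = 2.472×10^-4 m⁴.
T_max = τ_allow·J/r = 2.99×10^7 × 2.472×10^-4 / 0.112 = 65980 N·m.
ω = 2π·1560/60 = 163.4 rad/s, so P_max = T_max·ω = 1.078×10^7 W.

10800 kW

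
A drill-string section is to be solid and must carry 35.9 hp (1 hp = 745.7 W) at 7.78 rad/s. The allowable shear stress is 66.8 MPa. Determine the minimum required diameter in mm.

64.0 mm

ω = 7.78 rad/s, so T = P/ω = 35.9×745.7 / 7.780 = 3441 N·m.
For a solid shaft τ_max = 16T/(πd³), so d = (16T/(π τ_allow))^(1/3) = (16·3441/(π·6.68×10^7))^(1/3) = 0.06402 m.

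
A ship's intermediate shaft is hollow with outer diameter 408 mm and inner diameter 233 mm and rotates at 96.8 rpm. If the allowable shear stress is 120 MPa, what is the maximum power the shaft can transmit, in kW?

J = π(d_o⁴ − d_i⁴)/32 = π(0.408⁴ − 0.233⁴)/32 = 2.431×10^-3 m⁴.
T_max = τ_allow·J/r = 1.20×10^8 × 2.431×10^-3 / 0.204 = 1.430e6 N·m.
ω = 2π·96.8/60 = 10.14 rad/s, so P_max = T_max·ω = 1.450×10^7 W.

14500 kW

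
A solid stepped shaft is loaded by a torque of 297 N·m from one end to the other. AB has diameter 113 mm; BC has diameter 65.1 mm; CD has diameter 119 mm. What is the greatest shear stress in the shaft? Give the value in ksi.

0.795 ksi

Under the same torque, τ_max = 16T/(πd³) is largest where d is smallest — segment BC (d = 65.1 mm).
τ_max = 16·297.0/(π·(0.0651)³) = 5.483×10^6 Pa.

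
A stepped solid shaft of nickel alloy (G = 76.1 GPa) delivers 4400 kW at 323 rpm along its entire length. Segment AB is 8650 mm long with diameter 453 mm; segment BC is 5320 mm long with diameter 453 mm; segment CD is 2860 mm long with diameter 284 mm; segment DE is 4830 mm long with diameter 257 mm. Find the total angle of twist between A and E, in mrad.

32.7 mrad

ω = 2π·323/60 = 33.82 rad/s, so T = P/ω = 4400×10³ / 33.82 = 130100 N·m.
J_AB = π(0.453)⁴/32 = 4.13×10^-3 m⁴; J_BC = π(0.453)⁴/32 = 4.13×10^-3 m⁴; J_CD = π(0.284)⁴/32 = 6.39×10^-4 m⁴; J_DE = π(0.257)⁴/32 = 4.28×10^-4 m⁴.
θ = (T/G)·Σ L_i/J_i = (130100/76.1×10⁹)·(8.65/4.13×10^-3 + 5.32/4.13×10^-3 + 2.86/6.39×10^-4 + 4.83/4.28×10^-4) = 0.03271 rad.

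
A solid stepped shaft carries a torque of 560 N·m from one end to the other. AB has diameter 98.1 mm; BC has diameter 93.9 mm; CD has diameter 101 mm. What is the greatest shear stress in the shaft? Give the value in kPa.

Under the same torque, τ_max = 16T/(πd³) is largest where d is smallest — segment BC (d = 93.9 mm).
τ_max = 16·560.0/(π·(0.0939)³) = 3.445×10^6 Pa.

3440 kPa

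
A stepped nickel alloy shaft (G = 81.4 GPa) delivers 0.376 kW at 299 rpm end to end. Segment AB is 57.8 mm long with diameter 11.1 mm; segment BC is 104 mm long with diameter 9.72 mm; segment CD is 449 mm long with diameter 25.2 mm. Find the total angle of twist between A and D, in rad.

ω = 2π·299/60 = 31.31 rad/s, so T = P/ω = 0.376×10³ / 31.31 = 12.01 N·m.
J_AB = π(0.0111)⁴/32 = 1.49×10^-9 m⁴; J_BC = π(0.00972)⁴/32 = 8.76×10^-10 m⁴; J_CD = π(0.0252)⁴/32 = 3.96×10^-8 m⁴.
θ = (T/G)·Σ L_i/J_i = (12.01/81.4×10⁹)·(0.0578/1.49×10^-9 + 0.104/8.76×10^-10 + 0.449/3.96×10^-8) = 0.02490 rad.

0.0249 rad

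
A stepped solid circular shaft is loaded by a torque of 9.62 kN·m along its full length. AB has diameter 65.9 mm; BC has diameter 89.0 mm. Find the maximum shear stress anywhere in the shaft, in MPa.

171 MPa

Under the same torque, τ_max = 16T/(πd³) is largest where d is smallest — segment AB (d = 65.9 mm).
τ_max = 16·9620/(π·(0.0659)³) = 1.712×10^8 Pa.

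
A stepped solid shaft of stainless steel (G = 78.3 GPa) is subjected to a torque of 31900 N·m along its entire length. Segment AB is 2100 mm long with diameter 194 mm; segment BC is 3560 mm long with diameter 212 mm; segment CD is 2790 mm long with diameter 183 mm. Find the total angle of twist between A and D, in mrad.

23.8 mrad

J_AB = π(0.194)⁴/32 = 1.39×10^-4 m⁴; J_BC = π(0.212)⁴/32 = 1.98×10^-4 m⁴; J_CD = π(0.183)⁴/32 = 1.10×10^-4 m⁴.
θ = (T/G)·Σ L_i/J_i = (31900/78.3×10⁹)·(2.10/1.39×10^-4 + 3.56/1.98×10^-4 + 2.79/1.10×10^-4) = 0.02379 rad.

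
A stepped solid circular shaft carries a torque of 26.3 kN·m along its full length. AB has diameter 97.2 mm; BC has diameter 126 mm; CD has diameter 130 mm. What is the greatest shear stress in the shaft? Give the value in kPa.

146000 kPa

Under the same torque, τ_max = 16T/(πd³) is largest where d is smallest — segment AB (d = 97.2 mm).
τ_max = 16·26300/(π·(0.0972)³) = 1.459×10^8 Pa.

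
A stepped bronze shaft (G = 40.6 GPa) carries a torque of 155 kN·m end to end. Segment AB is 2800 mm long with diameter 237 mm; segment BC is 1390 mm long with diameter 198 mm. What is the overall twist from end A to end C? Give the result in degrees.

3.99°

J_AB = π(0.237)⁴/32 = 3.10×10^-4 m⁴; J_BC = π(0.198)⁴/32 = 1.51×10^-4 m⁴.
θ = (T/G)·Σ L_i/J_i = (155000/40.6×10⁹)·(2.80/3.10×10^-4 + 1.39/1.51×10^-4) = 0.06968 rad.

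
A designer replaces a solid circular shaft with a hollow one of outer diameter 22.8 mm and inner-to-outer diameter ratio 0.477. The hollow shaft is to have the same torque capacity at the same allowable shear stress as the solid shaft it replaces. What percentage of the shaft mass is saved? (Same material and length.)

Equal τ_max and T ⇒ the solid shaft needs d_s³ = d_o³(1−k⁴), so d_s = 22.8·(1−0.477⁴)^(1/3) = 22.40 mm.
Area ratio A_h/A_s = d_o²(1−k²)/d_s² = (1−k²)/(1−k⁴)^(2/3) = 0.8003.
Mass saving = 1 − 0.8003 = 20.0 %.

20.0 %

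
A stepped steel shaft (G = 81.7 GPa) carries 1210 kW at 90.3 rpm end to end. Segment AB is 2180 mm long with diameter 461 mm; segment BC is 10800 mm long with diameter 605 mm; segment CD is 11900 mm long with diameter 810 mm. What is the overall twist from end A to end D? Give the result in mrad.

ω = 2π·90.3/60 = 9.456 rad/s, so T = P/ω = 1210×10³ / 9.456 = 128000 N·m.
J_AB = π(0.461)⁴/32 = 4.43×10^-3 m⁴; J_BC = π(0.605)⁴/32 = 0.0132 m⁴; J_CD = π(0.810)⁴/32 = 0.0423 m⁴.
θ = (T/G)·Σ L_i/J_i = (128000/81.7×10⁹)·(2.18/4.43×10^-3 + 10.8/0.0132 + 11.9/0.0423) = 2.497×10^-3 rad.

2.50 mrad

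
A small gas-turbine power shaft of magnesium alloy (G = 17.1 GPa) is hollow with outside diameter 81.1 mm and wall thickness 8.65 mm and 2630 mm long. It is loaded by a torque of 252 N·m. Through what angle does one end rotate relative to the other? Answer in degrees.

0.847°

J = π(d_o⁴ − d_i⁴)/32 = π(0.0811⁴ − 0.0638⁴)/32 = 2.620×10^-6 m⁴.
θ = T·L/(G·J) = 252.0 × 2.63 / (17.1×10⁹ × 2.620×10^-6) = 0.01479 rad.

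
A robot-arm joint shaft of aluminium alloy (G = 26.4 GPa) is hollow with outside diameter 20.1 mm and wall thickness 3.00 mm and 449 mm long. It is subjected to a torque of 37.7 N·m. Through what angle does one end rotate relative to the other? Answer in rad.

0.0528 rad

J = π(d_o⁴ − d_i⁴)/32 = π(0.0201⁴ − 0.0141⁴)/32 = 1.214×10^-8 m⁴.
θ = T·L/(G·J) = 37.70 × 0.449 / (26.4×10⁹ × 1.214×10^-8) = 0.05280 rad.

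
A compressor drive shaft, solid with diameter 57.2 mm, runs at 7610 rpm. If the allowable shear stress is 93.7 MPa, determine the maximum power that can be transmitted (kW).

2740 kW

J = πd⁴/32 = π(0.0572)⁴/32 = 1.051×10^-6 m⁴.
T_max = τ_allow·J/r = 9.37×10^7 × 1.051×10^-6 / 0.0286 = 3443 N·m.
ω = 2π·7610/60 = 796.9 rad/s, so P_max = T_max·ω = 2.744×10^6 W.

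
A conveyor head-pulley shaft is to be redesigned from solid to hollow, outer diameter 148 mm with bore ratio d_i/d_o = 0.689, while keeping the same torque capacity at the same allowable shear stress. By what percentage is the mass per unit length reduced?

Equal τ_max and T ⇒ the solid shaft needs d_s³ = d_o³(1−k⁴), so d_s = 148·(1−0.689⁴)^(1/3) = 135.9 mm.
Area ratio A_h/A_s = d_o²(1−k²)/d_s² = (1−k²)/(1−k⁴)^(2/3) = 0.6228.
Mass saving = 1 − 0.6228 = 37.7 %.

37.7 %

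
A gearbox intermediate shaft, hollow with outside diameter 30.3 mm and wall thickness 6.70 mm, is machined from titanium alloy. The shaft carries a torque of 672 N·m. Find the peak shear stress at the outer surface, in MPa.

J = π(d_o⁴ − d_i⁴)/32 = π(0.0303⁴ − 0.0169⁴)/32 = 7.474×10^-8 m⁴.
τ_max = T·r/J = 672.0 × 0.0152 / 7.474×10^-8 = 1.362×10^8 Pa.

136 MPa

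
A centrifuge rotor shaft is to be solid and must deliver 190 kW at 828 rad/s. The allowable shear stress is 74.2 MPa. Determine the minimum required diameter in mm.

25.1 mm

ω = 828 rad/s, so T = P/ω = 190×10³ / 828.0 = 229.5 N·m.
For a solid shaft τ_max = 16T/(πd³), so d = (16T/(π τ_allow))^(1/3) = (16·229.5/(π·7.42×10^7))^(1/3) = 0.02507 m.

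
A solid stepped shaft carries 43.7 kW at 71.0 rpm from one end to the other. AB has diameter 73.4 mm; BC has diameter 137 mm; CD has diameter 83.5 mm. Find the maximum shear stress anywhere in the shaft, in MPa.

75.7 MPa

ω = 2π·71.0/60 = 7.435 rad/s, so T = P/ω = 43.7×10³ / 7.435 = 5878 N·m.
Under the same torque, τ_max = 16T/(πd³) is largest where d is smallest — segment AB (d = 73.4 mm).
τ_max = 16·5878/(π·(0.0734)³) = 7.570×10^7 Pa.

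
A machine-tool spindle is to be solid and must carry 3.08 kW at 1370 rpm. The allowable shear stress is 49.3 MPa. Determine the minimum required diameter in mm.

13.0 mm

ω = 2π·1370/60 = 143.5 rad/s, so T = P/ω = 3.08×10³ / 143.5 = 21.47 N·m.
For a solid shaft τ_max = 16T/(πd³), so d = (16T/(π τ_allow))^(1/3) = (16·21.47/(π·4.93×10^7))^(1/3) = 0.01304 m.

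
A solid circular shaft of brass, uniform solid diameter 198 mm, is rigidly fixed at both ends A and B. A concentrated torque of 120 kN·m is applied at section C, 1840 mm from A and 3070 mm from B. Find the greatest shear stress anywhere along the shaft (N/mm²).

With uniform GJ and both ends fixed, compatibility θ_AC = θ_CB gives T_A·a = T_B·b, together with T_A + T_B = T₀.
T_A = T₀·b/(a+b) = 120000·3070/4910 = 75030 N·m; T_B = 44970 N·m.
τ in each portion: τ_AC = 4.92×10^7 Pa, τ_CB = 2.95×10^7 Pa; maximum is in AC.
τ_max = T_AC·r/J = 75030·0.0990/1.51×10^-4 = 4.923×10^7 Pa.

49.2 N/mm²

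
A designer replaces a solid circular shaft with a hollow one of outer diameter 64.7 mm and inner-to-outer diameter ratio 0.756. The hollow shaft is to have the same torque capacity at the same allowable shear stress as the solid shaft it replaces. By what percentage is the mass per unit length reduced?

44.2 %

Equal τ_max and T ⇒ the solid shaft needs d_s³ = d_o³(1−k⁴), so d_s = 64.7·(1−0.756⁴)^(1/3) = 56.71 mm.
Area ratio A_h/A_s = d_o²(1−k²)/d_s² = (1−k²)/(1−k⁴)^(2/3) = 0.5577.
Mass saving = 1 − 0.5577 = 44.2 %.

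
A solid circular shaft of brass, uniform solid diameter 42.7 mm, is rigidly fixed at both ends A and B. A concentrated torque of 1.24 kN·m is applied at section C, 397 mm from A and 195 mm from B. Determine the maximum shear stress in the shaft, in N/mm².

54.4 N/mm²

With uniform GJ and both ends fixed, compatibility θ_AC = θ_CB gives T_A·a = T_B·b, together with T_A + T_B = T₀.
T_A = T₀·b/(a+b) = 1240·195/592.0 = 408.4 N·m; T_B = 831.6 N·m.
τ in each portion: τ_AC = 2.67×10^7 Pa, τ_CB = 5.44×10^7 Pa; maximum is in CB.
τ_max = T_CB·r/J = 831.6·0.0214/3.26×10^-7 = 5.440×10^7 Pa.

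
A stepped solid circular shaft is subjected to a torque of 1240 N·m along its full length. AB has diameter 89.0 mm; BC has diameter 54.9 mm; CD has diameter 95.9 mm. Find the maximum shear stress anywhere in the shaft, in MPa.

Under the same torque, τ_max = 16T/(πd³) is largest where d is smallest — segment BC (d = 54.9 mm).
τ_max = 16·1240/(π·(0.0549)³) = 3.817×10^7 Pa.

38.2 MPa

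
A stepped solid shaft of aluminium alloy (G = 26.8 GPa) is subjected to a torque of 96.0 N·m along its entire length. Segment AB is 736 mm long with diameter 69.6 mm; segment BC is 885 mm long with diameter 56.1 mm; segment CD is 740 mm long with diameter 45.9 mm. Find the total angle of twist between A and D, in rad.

J_AB = π(0.0696)⁴/32 = 2.30×10^-6 m⁴; J_BC = π(0.0561)⁴/32 = 9.72×10^-7 m⁴; J_CD = π(0.0459)⁴/32 = 4.36×10^-7 m⁴.
θ = (T/G)·Σ L_i/J_i = (96.00/26.8×10⁹)·(0.736/2.30×10^-6 + 0.885/9.72×10^-7 + 0.740/4.36×10^-7) = 0.01049 rad.

0.0105 rad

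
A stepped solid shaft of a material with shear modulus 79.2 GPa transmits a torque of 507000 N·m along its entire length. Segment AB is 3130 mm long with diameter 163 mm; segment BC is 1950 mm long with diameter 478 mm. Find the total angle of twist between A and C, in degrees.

J_AB = π(0.163)⁴/32 = 6.93×10^-5 m⁴; J_BC = π(0.478)⁴/32 = 5.13×10^-3 m⁴.
θ = (T/G)·Σ L_i/J_i = (507000/79.2×10⁹)·(3.13/6.93×10^-5 + 1.95/5.13×10^-3) = 0.2916 rad.

16.7°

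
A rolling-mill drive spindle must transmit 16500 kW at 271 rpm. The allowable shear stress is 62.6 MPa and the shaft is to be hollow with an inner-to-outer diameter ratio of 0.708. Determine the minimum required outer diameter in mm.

ω = 2π·271/60 = 28.38 rad/s, so T = P/ω = 16500×10³ / 28.38 = 581400 N·m.
For a hollow shaft with d_i/d_o = 0.708: τ_max = 16T/(π d_o³ (1−k⁴)), so d_o = [16T/(π τ_allow (1−k⁴))]^(1/3) = [16·581400/(π·6.26×10^7·0.7487)]^(1/3) = 0.3983 m.

398 mm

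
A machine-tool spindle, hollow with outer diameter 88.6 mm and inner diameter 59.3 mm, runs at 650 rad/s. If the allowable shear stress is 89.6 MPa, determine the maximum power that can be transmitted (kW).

J = π(d_o⁴ − d_i⁴)/32 = π(0.0886⁴ − 0.0593⁴)/32 = 4.836×10^-6 m⁴.
T_max = τ_allow·J/r = 8.96×10^7 × 4.836×10^-6 / 0.0443 = 9781 N·m.
ω = 650 rad/s, so P_max = T_max·ω = 6.357×10^6 W.

6360 kW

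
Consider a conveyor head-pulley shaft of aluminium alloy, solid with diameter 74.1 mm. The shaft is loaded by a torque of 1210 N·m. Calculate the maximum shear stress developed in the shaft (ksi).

J = πd⁴/32 = π(0.0741)⁴/32 = 2.960×10^-6 m⁴.
τ_max = T·r/J = 1210 × 0.0370 / 2.960×10^-6 = 1.515×10^7 Pa.

2.20 ksi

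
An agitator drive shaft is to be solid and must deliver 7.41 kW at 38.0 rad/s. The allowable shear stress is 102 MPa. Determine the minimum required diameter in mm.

21.4 mm

ω = 38.0 rad/s, so T = P/ω = 7.41×10³ / 38.00 = 195.0 N·m.
For a solid shaft τ_max = 16T/(πd³), so d = (16T/(π τ_allow))^(1/3) = (16·195.0/(π·1.02×10^8))^(1/3) = 0.02135 m.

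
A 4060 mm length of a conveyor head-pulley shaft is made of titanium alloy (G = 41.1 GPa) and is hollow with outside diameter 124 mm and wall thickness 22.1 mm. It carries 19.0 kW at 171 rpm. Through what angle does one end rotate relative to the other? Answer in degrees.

ω = 2π·171/60 = 17.91 rad/s, so T = P/ω = 19.0×10³ / 17.91 = 1061 N·m.
J = π(d_o⁴ − d_i⁴)/32 = π(0.124⁴ − 0.0798⁴)/32 = 1.923×10^-5 m⁴.
θ = T·L/(G·J) = 1061 × 4.06 / (41.1×10⁹ × 1.923×10^-5) = 5.451×10^-3 rad.

0.312°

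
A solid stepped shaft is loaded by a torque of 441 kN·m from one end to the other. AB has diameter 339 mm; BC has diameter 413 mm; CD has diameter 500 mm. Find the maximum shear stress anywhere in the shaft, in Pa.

Under the same torque, τ_max = 16T/(πd³) is largest where d is smallest — segment AB (d = 339 mm).
τ_max = 16·441000/(π·(0.339)³) = 5.765×10^7 Pa.

5.77e7 Pa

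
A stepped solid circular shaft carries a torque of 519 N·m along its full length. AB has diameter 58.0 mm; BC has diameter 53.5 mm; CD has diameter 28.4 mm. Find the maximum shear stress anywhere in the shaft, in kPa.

115000 kPa

Under the same torque, τ_max = 16T/(πd³) is largest where d is smallest — segment CD (d = 28.4 mm).
τ_max = 16·519.0/(π·(0.0284)³) = 1.154×10^8 Pa.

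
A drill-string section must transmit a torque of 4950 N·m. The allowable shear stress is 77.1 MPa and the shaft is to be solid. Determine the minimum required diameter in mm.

For a solid shaft τ_max = 16T/(πd³), so d = (16T/(π τ_allow))^(1/3) = (16·4950/(π·7.71×10^7))^(1/3) = 0.06889 m.

68.9 mm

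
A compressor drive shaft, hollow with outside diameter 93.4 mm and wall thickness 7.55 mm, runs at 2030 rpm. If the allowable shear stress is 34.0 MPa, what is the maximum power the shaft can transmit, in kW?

585 kW

J = π(d_o⁴ − d_i⁴)/32 = π(0.0934⁴ − 0.0783⁴)/32 = 3.781×10^-6 m⁴.
T_max = τ_allow·J/r = 3.40×10^7 × 3.781×10^-6 / 0.0467 = 2753 N·m.
ω = 2π·2030/60 = 212.6 rad/s, so P_max = T_max·ω = 5.852×10^5 W.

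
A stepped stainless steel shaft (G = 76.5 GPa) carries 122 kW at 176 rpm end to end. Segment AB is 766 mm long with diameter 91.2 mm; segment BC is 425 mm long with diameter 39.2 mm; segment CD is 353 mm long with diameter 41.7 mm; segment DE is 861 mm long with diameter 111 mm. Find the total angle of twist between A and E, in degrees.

15.8°

ω = 2π·176/60 = 18.43 rad/s, so T = P/ω = 122×10³ / 18.43 = 6619 N·m.
J_AB = π(0.0912)⁴/32 = 6.79×10^-6 m⁴; J_BC = π(0.0392)⁴/32 = 2.32×10^-7 m⁴; J_CD = π(0.0417)⁴/32 = 2.97×10^-7 m⁴; J_DE = π(0.111)⁴/32 = 1.49×10^-5 m⁴.
θ = (T/G)·Σ L_i/J_i = (6619/76.5×10⁹)·(0.766/6.79×10^-6 + 0.425/2.32×10^-7 + 0.353/2.97×10^-7 + 0.861/1.49×10^-5) = 0.2763 rad.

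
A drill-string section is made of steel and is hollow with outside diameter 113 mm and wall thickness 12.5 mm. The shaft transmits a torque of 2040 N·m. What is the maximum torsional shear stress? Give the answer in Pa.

J = π(d_o⁴ − d_i⁴)/32 = π(0.113⁴ − 0.0880⁴)/32 = 1.012×10^-5 m⁴.
τ_max = T·r/J = 2040 × 0.0565 / 1.012×10^-5 = 1.139×10^7 Pa.

1.14e7 Pa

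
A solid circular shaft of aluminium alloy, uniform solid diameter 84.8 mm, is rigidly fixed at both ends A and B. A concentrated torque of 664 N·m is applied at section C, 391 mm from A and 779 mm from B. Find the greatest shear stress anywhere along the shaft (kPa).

3690 kPa

With uniform GJ and both ends fixed, compatibility θ_AC = θ_CB gives T_A·a = T_B·b, together with T_A + T_B = T₀.
T_A = T₀·b/(a+b) = 664.0·779/1170 = 442.1 N·m; T_B = 221.9 N·m.
τ in each portion: τ_AC = 3.69×10^6 Pa, τ_CB = 1.85×10^6 Pa; maximum is in AC.
τ_max = T_AC·r/J = 442.1·0.0424/5.08×10^-6 = 3.692×10^6 Pa.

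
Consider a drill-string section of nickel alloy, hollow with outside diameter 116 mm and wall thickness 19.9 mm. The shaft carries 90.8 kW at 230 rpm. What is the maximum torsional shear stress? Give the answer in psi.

ω = 2π·230/60 = 24.09 rad/s, so T = P/ω = 90.8×10³ / 24.09 = 3770 N·m.
J = π(d_o⁴ − d_i⁴)/32 = π(0.116⁴ − 0.0762⁴)/32 = 1.447×10^-5 m⁴.
τ_max = T·r/J = 3770 × 0.0580 / 1.447×10^-5 = 1.512×10^7 Pa.

2190 psi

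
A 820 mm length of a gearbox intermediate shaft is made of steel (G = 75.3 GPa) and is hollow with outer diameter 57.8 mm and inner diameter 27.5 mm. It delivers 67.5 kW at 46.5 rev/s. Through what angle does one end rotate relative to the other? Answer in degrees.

0.139°

ω = 2π·46.5 = 292.2 rad/s, so T = P/ω = 67.5×10³ / 292.2 = 231.0 N·m.
J = π(d_o⁴ − d_i⁴)/32 = π(0.0578⁴ − 0.0275⁴)/32 = 1.040×10^-6 m⁴.
θ = T·L/(G·J) = 231.0 × 0.820 / (75.3×10⁹ × 1.040×10^-6) = 2.420×10^-3 rad.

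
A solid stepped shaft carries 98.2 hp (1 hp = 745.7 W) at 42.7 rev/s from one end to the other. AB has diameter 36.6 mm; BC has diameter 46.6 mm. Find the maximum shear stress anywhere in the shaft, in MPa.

28.4 MPa

ω = 2π·42.7 = 268.3 rad/s, so T = P/ω = 98.2×745.7 / 268.3 = 272.9 N·m.
Under the same torque, τ_max = 16T/(πd³) is largest where d is smallest — segment AB (d = 36.6 mm).
τ_max = 16·272.9/(π·(0.0366)³) = 2.835×10^7 Pa.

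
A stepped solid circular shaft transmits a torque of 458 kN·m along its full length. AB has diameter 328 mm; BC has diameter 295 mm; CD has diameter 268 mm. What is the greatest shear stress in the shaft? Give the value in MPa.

121 MPa

Under the same torque, τ_max = 16T/(πd³) is largest where d is smallest — segment CD (d = 268 mm).
τ_max = 16·458000/(π·(0.268)³) = 1.212×10^8 Pa.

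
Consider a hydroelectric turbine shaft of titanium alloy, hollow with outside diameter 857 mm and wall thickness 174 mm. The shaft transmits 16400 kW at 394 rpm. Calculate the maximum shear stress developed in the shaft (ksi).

ω = 2π·394/60 = 41.26 rad/s, so T = P/ω = 16400×10³ / 41.26 = 397500 N·m.
J = π(d_o⁴ − d_i⁴)/32 = π(0.857⁴ − 0.509⁴)/32 = 0.04637 m⁴.
τ_max = T·r/J = 397500 × 0.428 / 0.04637 = 3.673×10^6 Pa.

0.533 ksi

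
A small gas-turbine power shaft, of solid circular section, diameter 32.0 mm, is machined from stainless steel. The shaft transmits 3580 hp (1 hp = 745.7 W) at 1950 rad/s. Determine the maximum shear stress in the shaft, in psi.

ω = 1950 rad/s, so T = P/ω = 3580×745.7 / 1950 = 1369 N·m.
J = πd⁴/32 = π(0.0320)⁴/32 = 1.029×10^-7 m⁴.
τ_max = T·r/J = 1369 × 0.0160 / 1.029×10^-7 = 2.128×10^8 Pa.

30900 psi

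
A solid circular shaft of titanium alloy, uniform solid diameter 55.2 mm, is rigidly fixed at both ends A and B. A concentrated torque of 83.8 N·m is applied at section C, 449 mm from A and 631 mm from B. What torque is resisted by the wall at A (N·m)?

With uniform GJ and both ends fixed, compatibility θ_AC = θ_CB gives T_A·a = T_B·b, together with T_A + T_B = T₀.
T_A = T₀·b/(a+b) = 83.80·631/1080 = 48.96 N·m; T_B = 34.84 N·m.

49.0 N·m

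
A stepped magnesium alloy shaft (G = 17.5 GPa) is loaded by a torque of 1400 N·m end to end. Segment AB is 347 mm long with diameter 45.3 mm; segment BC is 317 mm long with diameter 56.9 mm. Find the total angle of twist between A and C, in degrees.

5.26°

J_AB = π(0.0453)⁴/32 = 4.13×10^-7 m⁴; J_BC = π(0.0569)⁴/32 = 1.03×10^-6 m⁴.
θ = (T/G)·Σ L_i/J_i = (1400/17.5×10⁹)·(0.347/4.13×10^-7 + 0.317/1.03×10^-6) = 0.09179 rad.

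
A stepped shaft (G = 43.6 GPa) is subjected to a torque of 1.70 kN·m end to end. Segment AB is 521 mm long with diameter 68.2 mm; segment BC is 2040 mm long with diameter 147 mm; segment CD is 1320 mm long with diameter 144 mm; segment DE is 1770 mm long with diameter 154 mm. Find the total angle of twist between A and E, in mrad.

J_AB = π(0.0682)⁴/32 = 2.12×10^-6 m⁴; J_BC = π(0.147)⁴/32 = 4.58×10^-5 m⁴; J_CD = π(0.144)⁴/32 = 4.22×10^-5 m⁴; J_DE = π(0.154)⁴/32 = 5.52×10^-5 m⁴.
θ = (T/G)·Σ L_i/J_i = (1700/43.6×10⁹)·(0.521/2.12×10^-6 + 2.04/4.58×10^-5 + 1.32/4.22×10^-5 + 1.77/5.52×10^-5) = 0.01377 rad.

13.8 mrad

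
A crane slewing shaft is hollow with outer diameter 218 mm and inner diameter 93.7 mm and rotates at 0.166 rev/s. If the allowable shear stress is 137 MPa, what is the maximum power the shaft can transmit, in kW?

J = π(d_o⁴ − d_i⁴)/32 = π(0.218⁴ − 0.0937⁴)/32 = 2.142×10^-4 m⁴.
T_max = τ_allow·J/r = 1.37×10^8 × 2.142×10^-4 / 0.109 = 269200 N·m.
ω = 2π·0.166 = 1.043 rad/s, so P_max = T_max·ω = 2.808×10^5 W.

281 kW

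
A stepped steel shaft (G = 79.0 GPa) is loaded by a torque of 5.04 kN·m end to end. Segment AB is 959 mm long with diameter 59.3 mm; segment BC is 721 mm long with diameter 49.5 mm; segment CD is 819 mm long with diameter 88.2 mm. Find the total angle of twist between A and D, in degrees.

7.86°

J_AB = π(0.0593)⁴/32 = 1.21×10^-6 m⁴; J_BC = π(0.0495)⁴/32 = 5.89×10^-7 m⁴; J_CD = π(0.0882)⁴/32 = 5.94×10^-6 m⁴.
θ = (T/G)·Σ L_i/J_i = (5040/79.0×10⁹)·(0.959/1.21×10^-6 + 0.721/5.89×10^-7 + 0.819/5.94×10^-6) = 0.1372 rad.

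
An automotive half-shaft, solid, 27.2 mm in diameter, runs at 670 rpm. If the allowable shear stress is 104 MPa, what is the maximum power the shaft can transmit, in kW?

28.8 kW

J = πd⁴/32 = π(0.0272)⁴/32 = 5.374×10^-8 m⁴.
T_max = τ_allow·J/r = 1.04×10^8 × 5.374×10^-8 / 0.0136 = 410.9 N·m.
ω = 2π·670/60 = 70.16 rad/s, so P_max = T_max·ω = 2.883×10^4 W.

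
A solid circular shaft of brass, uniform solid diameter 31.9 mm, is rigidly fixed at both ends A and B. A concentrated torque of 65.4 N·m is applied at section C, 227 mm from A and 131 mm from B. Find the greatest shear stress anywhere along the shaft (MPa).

With uniform GJ and both ends fixed, compatibility θ_AC = θ_CB gives T_A·a = T_B·b, together with T_A + T_B = T₀.
T_A = T₀·b/(a+b) = 65.40·131/358.0 = 23.93 N·m; T_B = 41.47 N·m.
τ in each portion: τ_AC = 3.75×10^6 Pa, τ_CB = 6.51×10^6 Pa; maximum is in CB.
τ_max = T_CB·r/J = 41.47·0.0159/1.02×10^-7 = 6.506×10^6 Pa.

6.51 MPa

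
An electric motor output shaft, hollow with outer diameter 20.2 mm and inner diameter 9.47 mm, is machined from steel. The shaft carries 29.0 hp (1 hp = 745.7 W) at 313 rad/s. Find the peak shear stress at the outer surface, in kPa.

ω = 313 rad/s, so T = P/ω = 29.0×745.7 / 313.0 = 69.09 N·m.
J = π(d_o⁴ − d_i⁴)/32 = π(0.0202⁴ − 0.00947⁴)/32 = 1.556×10^-8 m⁴.
τ_max = T·r/J = 69.09 × 0.0101 / 1.556×10^-8 = 4.486×10^7 Pa.

44900 kPa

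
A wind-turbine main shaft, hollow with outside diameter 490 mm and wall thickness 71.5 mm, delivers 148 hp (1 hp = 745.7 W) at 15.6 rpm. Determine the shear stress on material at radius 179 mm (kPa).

ω = 2π·15.6/60 = 1.634 rad/s, so T = P/ω = 148×745.7 / 1.634 = 67560 N·m.
J = π(d_o⁴ − d_i⁴)/32 = π(0.490⁴ − 0.347⁴)/32 = 4.236×10^-3 m⁴.
Shear stress varies linearly with radius: τ = T·r/J = 67560 × 0.179 / 4.236×10^-3 = 2.855×10^6 Pa.

2850 kPa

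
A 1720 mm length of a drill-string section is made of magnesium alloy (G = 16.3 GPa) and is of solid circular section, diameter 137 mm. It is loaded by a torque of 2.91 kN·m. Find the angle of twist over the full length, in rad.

0.00888 rad

J = πd⁴/32 = π(0.137)⁴/32 = 3.458×10^-5 m⁴.
θ = T·L/(G·J) = 2910 × 1.72 / (16.3×10⁹ × 3.458×10^-5) = 8.879×10^-3 rad.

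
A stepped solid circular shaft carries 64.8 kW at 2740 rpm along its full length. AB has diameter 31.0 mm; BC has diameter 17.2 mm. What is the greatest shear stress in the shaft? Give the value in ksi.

32.8 ksi

ω = 2π·2740/60 = 286.9 rad/s, so T = P/ω = 64.8×10³ / 286.9 = 225.8 N·m.
Under the same torque, τ_max = 16T/(πd³) is largest where d is smallest — segment BC (d = 17.2 mm).
τ_max = 16·225.8/(π·(0.0172)³) = 2.260×10^8 Pa.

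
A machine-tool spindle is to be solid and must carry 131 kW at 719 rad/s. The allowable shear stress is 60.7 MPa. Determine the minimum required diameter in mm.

ω = 719 rad/s, so T = P/ω = 131×10³ / 719.0 = 182.2 N·m.
For a solid shaft τ_max = 16T/(πd³), so d = (16T/(π τ_allow))^(1/3) = (16·182.2/(π·6.07×10^7))^(1/3) = 0.02482 m.

24.8 mm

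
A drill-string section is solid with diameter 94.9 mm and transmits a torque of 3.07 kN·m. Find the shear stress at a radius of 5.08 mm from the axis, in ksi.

J = πd⁴/32 = π(0.0949)⁴/32 = 7.963×10^-6 m⁴.
Shear stress varies linearly with radius: τ = T·r/J = 3070 × 0.00508 / 7.963×10^-6 = 1.959×10^6 Pa.

0.284 ksi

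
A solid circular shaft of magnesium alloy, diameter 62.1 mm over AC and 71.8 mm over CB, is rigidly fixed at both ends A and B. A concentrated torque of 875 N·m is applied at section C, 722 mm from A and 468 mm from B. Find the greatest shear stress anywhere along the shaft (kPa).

8830 kPa

Compatibility: T_A·a/J_AC = T_B·b/J_CB with T_A + T_B = T₀.
J_AC = 1.46×10^-6 m⁴, J_CB = 2.61×10^-6 m⁴, so T_A = T₀·(J_AC/a)/((J_AC/a)+(J_CB/b)) = 232.9 N·m, T_B = 642.1 N·m.
τ in each portion: τ_AC = 4.95×10^6 Pa, τ_CB = 8.83×10^6 Pa; maximum is in CB.
τ_max = T_CB·r/J = 642.1·0.0359/2.61×10^-6 = 8.835×10^6 Pa.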